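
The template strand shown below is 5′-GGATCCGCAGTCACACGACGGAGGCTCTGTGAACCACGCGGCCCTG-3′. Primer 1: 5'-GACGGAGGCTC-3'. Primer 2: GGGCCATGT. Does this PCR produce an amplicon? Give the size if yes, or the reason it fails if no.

No product — primer 2 has no binding site in the template.

Primer 2 (GGGCCATGT) does not match the top strand, and its reverse complement ACATGGCCC does not match either.
With no annealing site for primer 2, no amplification occurs.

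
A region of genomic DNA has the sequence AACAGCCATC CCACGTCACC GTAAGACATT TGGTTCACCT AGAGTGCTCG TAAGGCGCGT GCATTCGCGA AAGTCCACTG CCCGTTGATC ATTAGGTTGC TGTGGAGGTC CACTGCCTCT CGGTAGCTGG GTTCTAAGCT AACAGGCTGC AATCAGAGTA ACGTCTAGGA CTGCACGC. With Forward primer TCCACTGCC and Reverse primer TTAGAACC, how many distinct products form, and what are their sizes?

Two products: 64 bp, 29 bp

The forward primer TCCACTGCC matches the top strand at positions 74–82, 109–117.
The reverse primer's reverse complement is GGTTCTAA, matching at positions 130–137.
Each forward site pairs with the reverse site to give a product ending at position 137: sizes 64, 29 bp.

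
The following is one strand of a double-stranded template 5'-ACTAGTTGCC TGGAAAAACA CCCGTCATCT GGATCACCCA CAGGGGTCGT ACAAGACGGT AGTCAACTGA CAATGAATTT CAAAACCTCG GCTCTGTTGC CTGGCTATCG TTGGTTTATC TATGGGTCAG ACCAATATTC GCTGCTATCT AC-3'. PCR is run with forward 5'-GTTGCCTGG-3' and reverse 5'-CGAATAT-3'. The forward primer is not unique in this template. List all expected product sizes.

The forward primer GTTGCCTGG matches the top strand at positions 5–13, 96–104.
The reverse primer's reverse complement is ATATTCG, matching at positions 135–141.
Each forward site pairs with the reverse site to give a product ending at position 141: sizes 137, 46 bp.

137 bp, 46 bp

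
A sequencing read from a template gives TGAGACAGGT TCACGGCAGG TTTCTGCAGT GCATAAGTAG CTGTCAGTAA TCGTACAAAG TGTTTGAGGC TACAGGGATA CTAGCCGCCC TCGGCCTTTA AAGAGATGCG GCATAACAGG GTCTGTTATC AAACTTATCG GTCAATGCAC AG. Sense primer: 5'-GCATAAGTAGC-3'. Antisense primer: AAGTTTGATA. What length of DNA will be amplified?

The forward primer matches the template at positions 31–41.
The reverse primer's reverse complement is TATCAAACTT, which matches the template at positions 127–136.
The product runs from position 31 to position 136, so its length is 136 − 31 + 1 = 106 bp.

106 bp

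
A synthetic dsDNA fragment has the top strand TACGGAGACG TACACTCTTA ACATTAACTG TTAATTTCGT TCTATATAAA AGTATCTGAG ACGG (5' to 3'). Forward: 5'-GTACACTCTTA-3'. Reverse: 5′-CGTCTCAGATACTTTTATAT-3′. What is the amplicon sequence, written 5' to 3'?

Forward primer GTACACTCTTA is found on the top strand at positions 10–20.
Taking the reverse complement of CGTCTCAGATACTTTTATAT gives ATATAAAAGTATCTGAGACG, found at positions 44–63 on the template; the primer anneals here to the top strand with its 3' end pointing upstream.
The product is the template from position 10 through 63 (54 bp).

5'-GTACACTCTTAACATTAACTGTTAATTTCGTTCTATATAAAAGTATCTGAGACG-3'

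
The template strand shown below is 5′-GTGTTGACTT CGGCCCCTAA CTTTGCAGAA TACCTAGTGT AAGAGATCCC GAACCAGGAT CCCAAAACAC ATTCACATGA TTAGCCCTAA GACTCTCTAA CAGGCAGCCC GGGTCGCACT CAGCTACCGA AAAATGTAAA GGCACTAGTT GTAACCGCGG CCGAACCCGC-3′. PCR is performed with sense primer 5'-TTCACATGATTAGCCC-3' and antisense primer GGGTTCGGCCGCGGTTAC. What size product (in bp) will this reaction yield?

97 bp

The forward primer matches the template at positions 72–87.
The reverse primer's reverse complement is GTAACCGCGGCCGAACCC, which matches the template at positions 151–168.
The product runs from position 72 to position 168, so its length is 168 − 72 + 1 = 97 bp.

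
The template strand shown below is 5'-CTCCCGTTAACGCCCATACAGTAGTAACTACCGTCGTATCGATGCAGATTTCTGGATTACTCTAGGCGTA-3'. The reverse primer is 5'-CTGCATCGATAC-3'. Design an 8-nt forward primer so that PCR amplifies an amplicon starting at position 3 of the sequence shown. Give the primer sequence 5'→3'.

The reverse primer's reverse complement GTATCGATGCAG matches the template at positions 36–47; the product starts at position 3.
The forward primer is identical to the top strand over positions 3–10: CCCGTTAA.

5'-CCCGTTAA-3'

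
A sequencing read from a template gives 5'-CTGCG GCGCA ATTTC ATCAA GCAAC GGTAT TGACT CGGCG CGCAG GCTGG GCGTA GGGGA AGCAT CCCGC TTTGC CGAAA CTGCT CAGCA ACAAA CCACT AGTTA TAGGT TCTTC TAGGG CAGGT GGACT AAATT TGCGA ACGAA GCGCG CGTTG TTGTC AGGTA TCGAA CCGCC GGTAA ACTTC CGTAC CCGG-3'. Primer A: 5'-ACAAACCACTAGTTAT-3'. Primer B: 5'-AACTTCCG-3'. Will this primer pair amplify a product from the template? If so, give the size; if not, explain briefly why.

Primer A (ACAAACCACTAGTTAT) matches the top strand at positions 91–106 (3' end points downstream).
Primer B (AACTTCCG) also matches the top strand directly, at positions 180–187 — its reverse complement CGGAAGTT is not present.
Both primers anneal to the bottom strand with 3' ends pointing the same way, so neither can prime synthesis back toward the other.

No product — both primers anneal to the same strand and extend in the same direction.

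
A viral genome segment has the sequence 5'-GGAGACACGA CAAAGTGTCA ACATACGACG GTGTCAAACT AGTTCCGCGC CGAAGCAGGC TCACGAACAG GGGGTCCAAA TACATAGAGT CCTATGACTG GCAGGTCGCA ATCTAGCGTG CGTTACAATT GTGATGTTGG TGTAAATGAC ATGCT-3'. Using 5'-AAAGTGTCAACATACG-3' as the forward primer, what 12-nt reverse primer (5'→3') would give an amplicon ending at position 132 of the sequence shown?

The forward primer binds at positions 12–27; the product's 3' end on the top strand is position 132.
The reverse primer anneals to the top strand over positions 121–132, i.e. to CGTTACAATTGT.
Its sequence written 5'→3' is the reverse complement: ACAATTGTAACG.

5'-ACAATTGTAACG-3'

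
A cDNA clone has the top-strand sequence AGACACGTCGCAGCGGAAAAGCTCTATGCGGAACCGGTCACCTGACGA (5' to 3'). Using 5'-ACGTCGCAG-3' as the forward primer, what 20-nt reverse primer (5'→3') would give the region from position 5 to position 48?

The product's 3' end on the top strand is position 48.
The reverse primer anneals to the top strand over positions 29–48, i.e. to CGGAACCGGTCACCTGACGA.
Its sequence written 5'→3' is the reverse complement: TCGTCAGGTGACCGGTTCCG.

5'-TCGTCAGGTGACCGGTTCCG-3'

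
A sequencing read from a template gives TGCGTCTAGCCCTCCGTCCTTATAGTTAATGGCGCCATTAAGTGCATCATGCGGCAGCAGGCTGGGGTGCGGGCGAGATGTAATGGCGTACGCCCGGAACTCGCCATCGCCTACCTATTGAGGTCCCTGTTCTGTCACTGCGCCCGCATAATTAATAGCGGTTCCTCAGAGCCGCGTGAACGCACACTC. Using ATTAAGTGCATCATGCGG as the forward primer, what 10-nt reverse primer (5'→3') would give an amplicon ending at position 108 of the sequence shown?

The forward primer binds at positions 37–54; the product's 3' end on the top strand is position 108.
The reverse primer anneals to the top strand over positions 99–108, i.e. to ACTCGCCATC.
Its sequence written 5'→3' is the reverse complement: GATGGCGAGT.

5'-GATGGCGAGT-3'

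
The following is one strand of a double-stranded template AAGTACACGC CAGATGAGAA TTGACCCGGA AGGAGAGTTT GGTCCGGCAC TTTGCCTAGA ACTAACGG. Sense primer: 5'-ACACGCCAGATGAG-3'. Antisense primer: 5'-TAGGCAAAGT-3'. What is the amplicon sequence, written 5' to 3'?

The forward primer matches the template at positions 5–18.
Reverse complement of the reverse primer: ACTTTGCCTA. This occurs on the top strand at positions 49–58.
The product is the template from position 5 through 58 (54 bp).

5'-ACACGCCAGATGAGAATTGACCCGGAAGGAGAGTTTGGTCCGGCACTTTGCCTA-3'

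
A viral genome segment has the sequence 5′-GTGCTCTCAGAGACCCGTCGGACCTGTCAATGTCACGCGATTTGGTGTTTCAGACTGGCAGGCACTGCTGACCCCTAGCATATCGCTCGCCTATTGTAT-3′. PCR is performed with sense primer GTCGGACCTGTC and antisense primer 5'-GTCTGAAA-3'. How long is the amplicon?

Scanning the template, GTCGGACCTGTC occurs at positions 17–28; this primer anneals to the bottom strand there with its 3' end pointing downstream.
Reverse complement of the reverse primer: TTTCAGAC. This occurs on the top strand at positions 48–55.
Product length = (reverse-primer end) − (forward-primer start) + 1 = 55 − 17 + 1 = 39 bp.

39 bp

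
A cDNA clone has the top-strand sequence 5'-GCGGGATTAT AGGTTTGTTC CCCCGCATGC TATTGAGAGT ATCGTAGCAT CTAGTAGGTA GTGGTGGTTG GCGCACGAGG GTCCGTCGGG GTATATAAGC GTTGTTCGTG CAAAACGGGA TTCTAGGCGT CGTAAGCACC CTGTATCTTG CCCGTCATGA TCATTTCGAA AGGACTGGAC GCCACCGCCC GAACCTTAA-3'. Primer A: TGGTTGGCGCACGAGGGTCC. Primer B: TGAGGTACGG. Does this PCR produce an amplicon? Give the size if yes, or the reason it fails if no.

Primer B (TGAGGTACGG) does not match the top strand, and its reverse complement CCGTACCTCA does not match either.
With no annealing site for primer B, no amplification occurs.

No product — primer B has no binding site in the template.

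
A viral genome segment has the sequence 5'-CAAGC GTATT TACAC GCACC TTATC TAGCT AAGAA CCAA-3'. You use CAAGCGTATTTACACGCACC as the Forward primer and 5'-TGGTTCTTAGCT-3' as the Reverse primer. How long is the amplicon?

Forward primer CAAGCGTATTTACACGCACC is found on the top strand at positions 1–20.
Reverse complement of the reverse primer: AGCTAAGAACCA. This occurs on the top strand at positions 27–38.
The product runs from position 1 to position 38, so its length is 38 − 1 + 1 = 38 bp.

38 bp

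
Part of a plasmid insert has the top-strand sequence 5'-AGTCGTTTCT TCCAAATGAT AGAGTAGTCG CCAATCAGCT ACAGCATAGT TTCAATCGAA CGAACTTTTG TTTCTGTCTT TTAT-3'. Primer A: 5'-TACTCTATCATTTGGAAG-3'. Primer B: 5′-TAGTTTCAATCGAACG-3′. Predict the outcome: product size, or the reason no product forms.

Primer A (TACTCTATCATTTGGAAG) has reverse complement CTTCCAAATGATAGAGTA, which matches the top strand at positions 9–26; primer A anneals to the top strand there with its 3' end pointing upstream toward position 9.
Primer B (TAGTTTCAATCGAACG) matches the top strand directly at positions 47–62; it anneals to the bottom strand with its 3' end pointing downstream toward position 62.
The 3' ends diverge (primer A extends toward position 1, primer B toward position 84), so the primers never converge on a shared product.

No product — the primers' 3' ends point away from each other.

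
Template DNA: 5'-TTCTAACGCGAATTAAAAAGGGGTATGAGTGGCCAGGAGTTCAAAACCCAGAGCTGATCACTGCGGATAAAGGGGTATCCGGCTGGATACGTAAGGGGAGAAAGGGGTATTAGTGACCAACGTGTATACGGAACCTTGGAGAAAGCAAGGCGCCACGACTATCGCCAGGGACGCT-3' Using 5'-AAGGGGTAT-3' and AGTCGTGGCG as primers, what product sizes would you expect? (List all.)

The forward primer AAGGGGTAT matches the top strand at positions 18–26, 70–78, 102–110.
The reverse primer's reverse complement is CGCCACGACT, matching at positions 151–160.
Each forward site pairs with the reverse site to give a product ending at position 160: sizes 143, 91, 59 bp.

143 bp, 91 bp, 59 bp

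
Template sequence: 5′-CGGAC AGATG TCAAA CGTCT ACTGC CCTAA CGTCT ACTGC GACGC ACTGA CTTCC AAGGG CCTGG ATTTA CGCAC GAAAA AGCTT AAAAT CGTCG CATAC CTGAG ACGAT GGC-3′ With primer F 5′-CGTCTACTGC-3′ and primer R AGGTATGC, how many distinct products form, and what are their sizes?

The forward primer CGTCTACTGC matches the top strand at positions 16–25, 31–40.
The reverse primer's reverse complement is GCATACCT, matching at positions 95–102.
Each forward site pairs with the reverse site to give a product ending at position 102: sizes 87, 72 bp.

Two products: 87 bp, 72 bp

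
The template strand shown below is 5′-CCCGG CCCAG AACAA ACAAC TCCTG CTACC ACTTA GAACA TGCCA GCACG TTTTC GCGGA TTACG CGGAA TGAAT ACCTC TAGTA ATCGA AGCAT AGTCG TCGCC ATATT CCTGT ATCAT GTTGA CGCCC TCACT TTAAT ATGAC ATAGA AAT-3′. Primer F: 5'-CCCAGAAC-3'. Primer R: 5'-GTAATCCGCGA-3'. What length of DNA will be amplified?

Scanning the template, CCCAGAAC occurs at positions 6–13; this primer anneals to the bottom strand there with its 3' end pointing downstream.
The reverse primer's reverse complement is TCGCGGATTAC, which matches the template at positions 54–64.
Product length = (reverse-primer end) − (forward-primer start) + 1 = 64 − 6 + 1 = 59 bp.

59 bp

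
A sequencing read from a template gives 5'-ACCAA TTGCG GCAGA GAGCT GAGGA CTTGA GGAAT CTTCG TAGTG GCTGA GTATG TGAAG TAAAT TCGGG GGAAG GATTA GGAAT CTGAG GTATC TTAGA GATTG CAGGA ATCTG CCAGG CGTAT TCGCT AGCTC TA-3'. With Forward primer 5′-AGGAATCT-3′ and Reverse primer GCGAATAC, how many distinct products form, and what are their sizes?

The forward primer AGGAATCT matches the top strand at positions 30–37, 80–87, 107–114.
The reverse primer's reverse complement is GTATTCGC, matching at positions 122–129.
Each forward site pairs with the reverse site to give a product ending at position 129: sizes 100, 50, 23 bp.

Three products: 100 bp, 50 bp, 23 bp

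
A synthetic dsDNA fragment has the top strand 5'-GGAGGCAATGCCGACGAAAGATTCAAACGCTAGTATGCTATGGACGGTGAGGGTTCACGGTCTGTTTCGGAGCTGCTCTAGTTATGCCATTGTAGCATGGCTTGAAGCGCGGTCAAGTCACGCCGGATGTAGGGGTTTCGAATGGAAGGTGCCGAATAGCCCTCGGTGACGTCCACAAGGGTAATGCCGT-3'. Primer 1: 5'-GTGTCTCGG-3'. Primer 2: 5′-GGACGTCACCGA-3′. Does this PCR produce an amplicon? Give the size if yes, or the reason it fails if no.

Primer 1 (GTGTCTCGG) does not match the top strand, and its reverse complement CCGAGACAC does not match either.
With no annealing site for primer 1, no amplification occurs.

No product — primer 1 has no binding site in the template.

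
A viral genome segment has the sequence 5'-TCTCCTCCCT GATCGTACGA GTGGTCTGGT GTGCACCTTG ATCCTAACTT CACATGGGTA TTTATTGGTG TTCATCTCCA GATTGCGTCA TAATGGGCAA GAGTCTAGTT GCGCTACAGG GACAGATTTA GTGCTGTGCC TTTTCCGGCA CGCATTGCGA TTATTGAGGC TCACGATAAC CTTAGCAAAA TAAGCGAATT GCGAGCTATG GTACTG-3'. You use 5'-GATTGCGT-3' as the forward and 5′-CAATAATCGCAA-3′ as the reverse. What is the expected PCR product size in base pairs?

The forward primer matches the template at positions 81–88.
Taking the reverse complement of CAATAATCGCAA gives TTGCGATTATTG, found at positions 155–166 on the template; the primer anneals here to the top strand with its 3' end pointing upstream.
Product length = (reverse-primer end) − (forward-primer start) + 1 = 166 − 81 + 1 = 86 bp.

86 bp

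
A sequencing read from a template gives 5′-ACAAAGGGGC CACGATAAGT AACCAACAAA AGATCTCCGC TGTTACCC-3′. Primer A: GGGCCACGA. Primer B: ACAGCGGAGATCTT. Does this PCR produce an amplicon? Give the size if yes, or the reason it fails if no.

Primer A (GGGCCACGA) matches the top strand at positions 7–15; it acts as a forward primer.
Primer B's reverse complement is AAGATCTCCGCTGT, matching the top strand at positions 30–43; it acts as a reverse primer.
The 3' ends face each other across positions 7–43, giving a 37 bp product.

Yes — a 37 bp product.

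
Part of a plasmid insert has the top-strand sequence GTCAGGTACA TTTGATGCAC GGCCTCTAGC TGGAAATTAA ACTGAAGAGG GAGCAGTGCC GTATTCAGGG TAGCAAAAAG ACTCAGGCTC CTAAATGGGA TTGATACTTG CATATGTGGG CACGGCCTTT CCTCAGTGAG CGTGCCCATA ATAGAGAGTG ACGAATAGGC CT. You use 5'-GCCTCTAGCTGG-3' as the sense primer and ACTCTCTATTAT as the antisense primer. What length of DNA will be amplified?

138 bp

Scanning the template, GCCTCTAGCTGG occurs at positions 22–33; this primer anneals to the bottom strand there with its 3' end pointing downstream.
Taking the reverse complement of ACTCTCTATTAT gives ATAATAGAGAGT, found at positions 148–159 on the template; the primer anneals here to the top strand with its 3' end pointing upstream.
Product length = (reverse-primer end) − (forward-primer start) + 1 = 159 − 22 + 1 = 138 bp.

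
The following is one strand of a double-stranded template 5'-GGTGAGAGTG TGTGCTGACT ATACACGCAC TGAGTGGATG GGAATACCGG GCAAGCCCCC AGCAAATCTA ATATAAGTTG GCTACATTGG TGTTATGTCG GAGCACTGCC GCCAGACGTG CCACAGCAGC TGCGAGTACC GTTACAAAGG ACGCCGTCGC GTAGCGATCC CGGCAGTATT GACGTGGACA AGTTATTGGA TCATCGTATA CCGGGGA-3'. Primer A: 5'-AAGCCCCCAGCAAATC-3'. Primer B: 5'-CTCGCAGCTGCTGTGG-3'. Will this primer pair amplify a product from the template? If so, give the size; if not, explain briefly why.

Primer A (AAGCCCCCAGCAAATC) matches the top strand at positions 53–68; it acts as a forward primer.
Primer B's reverse complement is CCACAGCAGCTGCGAG, matching the top strand at positions 121–136; it acts as a reverse primer.
The 3' ends face each other across positions 53–136, giving an 84 bp product.

Yes — an 84 bp product.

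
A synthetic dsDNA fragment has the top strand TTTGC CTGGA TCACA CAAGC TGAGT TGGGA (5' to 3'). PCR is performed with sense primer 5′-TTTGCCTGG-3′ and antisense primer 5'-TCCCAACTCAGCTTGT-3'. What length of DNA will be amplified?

30 bp

Forward primer TTTGCCTGG is found on the top strand at positions 1–9.
The reverse primer's reverse complement is ACAAGCTGAGTTGGGA, which matches the template at positions 15–30.
Amplicon spans positions 1–30: 30 bp.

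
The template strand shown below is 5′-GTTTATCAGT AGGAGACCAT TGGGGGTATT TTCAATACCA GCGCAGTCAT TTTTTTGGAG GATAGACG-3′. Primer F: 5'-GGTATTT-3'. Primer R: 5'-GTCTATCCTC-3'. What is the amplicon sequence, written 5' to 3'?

5'-GGTATTTTCAATACCAGCGCAGTCATTTTTTTGGAGGATAGAC-3'

The forward primer matches the template at positions 25–31.
The reverse primer's reverse complement is GAGGATAGAC, which matches the template at positions 58–67.
The product is the template from position 25 through 67 (43 bp).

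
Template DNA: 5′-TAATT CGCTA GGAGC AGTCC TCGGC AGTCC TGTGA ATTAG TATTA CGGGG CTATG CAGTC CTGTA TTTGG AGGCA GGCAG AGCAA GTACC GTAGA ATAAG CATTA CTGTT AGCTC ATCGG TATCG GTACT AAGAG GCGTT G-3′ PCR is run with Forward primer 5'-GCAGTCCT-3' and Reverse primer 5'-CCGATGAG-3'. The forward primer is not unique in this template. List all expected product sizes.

The forward primer GCAGTCCT matches the top strand at positions 14–21, 24–31, 55–62.
The reverse primer's reverse complement is CTCATCGG, matching at positions 113–120.
Each forward site pairs with the reverse site to give a product ending at position 120: sizes 107, 97, 66 bp.

107 bp, 97 bp, 66 bp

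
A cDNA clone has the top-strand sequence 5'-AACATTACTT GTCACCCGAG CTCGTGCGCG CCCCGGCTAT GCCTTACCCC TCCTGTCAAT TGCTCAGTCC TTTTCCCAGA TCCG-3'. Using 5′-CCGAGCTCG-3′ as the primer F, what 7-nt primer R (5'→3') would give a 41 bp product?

5'-ACAGGAG-3'

The forward primer binds at positions 16–24, so a 41 bp product ends at position 16 + 41 − 1 = 56.
The reverse primer anneals to the top strand over positions 50–56, i.e. to CTCCTGT.
Its sequence written 5'→3' is the reverse complement: ACAGGAG.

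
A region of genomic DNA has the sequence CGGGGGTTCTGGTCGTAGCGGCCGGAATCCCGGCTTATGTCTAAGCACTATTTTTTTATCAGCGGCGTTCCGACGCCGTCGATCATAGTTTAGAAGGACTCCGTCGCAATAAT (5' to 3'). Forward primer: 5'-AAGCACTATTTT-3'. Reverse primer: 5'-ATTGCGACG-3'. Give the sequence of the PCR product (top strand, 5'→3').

5'-AAGCACTATTTTTTTATCAGCGGCGTTCCGACGCCGTCGATCATAGTTTAGAAGGACTCCGTCGCAAT-3'

The forward primer matches the template at positions 43–54.
Taking the reverse complement of ATTGCGACG gives CGTCGCAAT, found at positions 102–110 on the template; the primer anneals here to the top strand with its 3' end pointing upstream.
The product is the template from position 43 through 110 (68 bp).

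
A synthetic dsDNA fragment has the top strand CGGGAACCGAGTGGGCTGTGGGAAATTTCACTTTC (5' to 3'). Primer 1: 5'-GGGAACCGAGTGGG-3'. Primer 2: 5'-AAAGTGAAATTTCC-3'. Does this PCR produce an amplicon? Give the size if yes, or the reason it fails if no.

Yes — a 33 bp product.

Primer 1 (GGGAACCGAGTGGG) matches the top strand at positions 2–15; it acts as a forward primer.
Primer 2's reverse complement is GGAAATTTCACTTT, matching the top strand at positions 21–34; it acts as a reverse primer.
The 3' ends face each other across positions 2–34, giving a 33 bp product.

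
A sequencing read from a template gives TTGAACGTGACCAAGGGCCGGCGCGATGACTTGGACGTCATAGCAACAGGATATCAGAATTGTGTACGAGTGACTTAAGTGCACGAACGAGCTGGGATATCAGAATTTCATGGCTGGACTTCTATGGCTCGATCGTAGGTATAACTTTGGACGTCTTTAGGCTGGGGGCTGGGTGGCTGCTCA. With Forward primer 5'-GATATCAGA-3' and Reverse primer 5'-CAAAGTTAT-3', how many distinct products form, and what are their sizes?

The forward primer GATATCAGA matches the top strand at positions 50–58, 96–104.
The reverse primer's reverse complement is ATAACTTTG, matching at positions 141–149.
Each forward site pairs with the reverse site to give a product ending at position 149: sizes 100, 54 bp.

Two products: 100 bp, 54 bp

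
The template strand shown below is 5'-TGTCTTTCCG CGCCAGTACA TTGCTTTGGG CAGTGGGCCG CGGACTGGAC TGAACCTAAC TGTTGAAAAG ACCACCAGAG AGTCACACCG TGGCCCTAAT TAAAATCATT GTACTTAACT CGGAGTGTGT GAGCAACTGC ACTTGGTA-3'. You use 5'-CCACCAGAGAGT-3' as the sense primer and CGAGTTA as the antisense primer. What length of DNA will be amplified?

51 bp

Forward primer CCACCAGAGAGT is found on the top strand at positions 72–83.
Reverse complement of the reverse primer: TAACTCG. This occurs on the top strand at positions 116–122.
Amplicon spans positions 72–122: 51 bp.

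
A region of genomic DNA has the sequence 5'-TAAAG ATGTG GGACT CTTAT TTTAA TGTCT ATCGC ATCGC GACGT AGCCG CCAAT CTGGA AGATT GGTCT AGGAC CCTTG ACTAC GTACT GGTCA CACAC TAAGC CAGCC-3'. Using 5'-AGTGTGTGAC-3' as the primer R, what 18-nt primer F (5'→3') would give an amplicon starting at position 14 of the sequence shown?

5'-CTCTTATTTTAATGTCTA-3'

The reverse primer's reverse complement GTCACACACT matches the template at positions 92–101; the product starts at position 14.
The forward primer is identical to the top strand over positions 14–31: CTCTTATTTTAATGTCTA.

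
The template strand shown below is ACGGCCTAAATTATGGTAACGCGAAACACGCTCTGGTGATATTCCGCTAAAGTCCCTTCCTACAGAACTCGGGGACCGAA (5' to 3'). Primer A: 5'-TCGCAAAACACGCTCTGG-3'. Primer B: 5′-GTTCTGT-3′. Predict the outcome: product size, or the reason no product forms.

No product — primer A has no binding site in the template.

Primer A (TCGCAAAACACGCTCTGG) does not match the top strand, and its reverse complement CCAGAGCGTGTTTTGCGA does not match either.
With no annealing site for primer A, no amplification occurs.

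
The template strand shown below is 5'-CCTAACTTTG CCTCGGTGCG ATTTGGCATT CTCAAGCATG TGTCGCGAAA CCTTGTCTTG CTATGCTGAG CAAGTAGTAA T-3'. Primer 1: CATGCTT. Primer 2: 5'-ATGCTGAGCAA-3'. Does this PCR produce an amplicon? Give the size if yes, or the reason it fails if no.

No product — the primers' 3' ends point away from each other.

Primer 1 (CATGCTT) has reverse complement AAGCATG, which matches the top strand at positions 34–40; primer 1 anneals to the top strand there with its 3' end pointing upstream toward position 34.
Primer 2 (ATGCTGAGCAA) matches the top strand directly at positions 63–73; it anneals to the bottom strand with its 3' end pointing downstream toward position 73.
The 3' ends diverge (primer 1 extends toward position 1, primer 2 toward position 81), so the primers never converge on a shared product.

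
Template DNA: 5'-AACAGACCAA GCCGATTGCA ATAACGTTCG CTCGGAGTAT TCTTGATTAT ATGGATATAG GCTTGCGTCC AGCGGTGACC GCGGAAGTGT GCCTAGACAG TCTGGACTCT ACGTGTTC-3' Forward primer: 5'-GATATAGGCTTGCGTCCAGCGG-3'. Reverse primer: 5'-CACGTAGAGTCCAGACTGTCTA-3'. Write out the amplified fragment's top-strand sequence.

Scanning the template, GATATAGGCTTGCGTCCAGCGG occurs at positions 54–75; this primer anneals to the bottom strand there with its 3' end pointing downstream.
Reverse complement of the reverse primer: TAGACAGTCTGGACTCTACGTG. This occurs on the top strand at positions 94–115.
The product is the template from position 54 through 115 (62 bp).

5'-GATATAGGCTTGCGTCCAGCGGTGACCGCGGAAGTGTGCCTAGACAGTCTGGACTCTACGTG-3'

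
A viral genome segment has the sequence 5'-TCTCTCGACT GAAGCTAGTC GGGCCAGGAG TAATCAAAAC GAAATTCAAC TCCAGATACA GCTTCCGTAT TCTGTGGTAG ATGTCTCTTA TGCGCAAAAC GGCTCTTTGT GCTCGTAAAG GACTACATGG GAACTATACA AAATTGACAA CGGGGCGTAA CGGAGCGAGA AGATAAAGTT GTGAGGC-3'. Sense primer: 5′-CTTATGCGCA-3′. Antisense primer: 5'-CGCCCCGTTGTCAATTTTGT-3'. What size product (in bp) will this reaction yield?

Scanning the template, CTTATGCGCA occurs at positions 87–96; this primer anneals to the bottom strand there with its 3' end pointing downstream.
Taking the reverse complement of CGCCCCGTTGTCAATTTTGT gives ACAAAATTGACAACGGGGCG, found at positions 138–157 on the template; the primer anneals here to the top strand with its 3' end pointing upstream.
The product runs from position 87 to position 157, so its length is 157 − 87 + 1 = 71 bp.

71 bp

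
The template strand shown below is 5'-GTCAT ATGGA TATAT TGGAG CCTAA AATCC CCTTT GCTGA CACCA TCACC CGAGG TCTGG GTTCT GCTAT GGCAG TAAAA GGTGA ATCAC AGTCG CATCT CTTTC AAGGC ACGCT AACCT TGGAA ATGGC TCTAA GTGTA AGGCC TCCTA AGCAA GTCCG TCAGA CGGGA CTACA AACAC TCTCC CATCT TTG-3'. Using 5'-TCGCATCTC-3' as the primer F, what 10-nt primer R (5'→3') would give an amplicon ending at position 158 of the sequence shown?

The forward primer binds at positions 93–101; the product's 3' end on the top strand is position 158.
The reverse primer anneals to the top strand over positions 149–158, i.e. to TAAGCAAGTC.
Its sequence written 5'→3' is the reverse complement: GACTTGCTTA.

5'-GACTTGCTTA-3'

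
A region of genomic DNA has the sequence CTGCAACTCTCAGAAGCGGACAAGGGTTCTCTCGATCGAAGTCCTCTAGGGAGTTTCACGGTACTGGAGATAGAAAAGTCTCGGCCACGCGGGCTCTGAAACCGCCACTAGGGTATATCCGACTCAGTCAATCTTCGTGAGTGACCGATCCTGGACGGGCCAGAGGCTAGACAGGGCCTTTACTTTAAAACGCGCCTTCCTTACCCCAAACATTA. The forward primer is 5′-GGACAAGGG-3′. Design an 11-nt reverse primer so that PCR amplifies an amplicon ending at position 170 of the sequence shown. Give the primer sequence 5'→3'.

5'-CTAGCCTCTGG-3'

The forward primer binds at positions 18–26; the product's 3' end on the top strand is position 170.
The reverse primer anneals to the top strand over positions 160–170, i.e. to CCAGAGGCTAG.
Its sequence written 5'→3' is the reverse complement: CTAGCCTCTGG.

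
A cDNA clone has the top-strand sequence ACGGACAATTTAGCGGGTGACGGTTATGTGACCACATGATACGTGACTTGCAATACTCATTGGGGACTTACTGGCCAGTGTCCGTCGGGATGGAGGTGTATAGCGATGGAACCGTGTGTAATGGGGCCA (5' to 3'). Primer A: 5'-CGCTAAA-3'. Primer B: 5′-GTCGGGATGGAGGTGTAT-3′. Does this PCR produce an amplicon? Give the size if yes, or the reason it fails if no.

Primer A (CGCTAAA) has reverse complement TTTAGCG, which matches the top strand at positions 9–15; primer A anneals to the top strand there with its 3' end pointing upstream toward position 9.
Primer B (GTCGGGATGGAGGTGTAT) matches the top strand directly at positions 84–101; it anneals to the bottom strand with its 3' end pointing downstream toward position 101.
The 3' ends diverge (primer A extends toward position 1, primer B toward position 129), so the primers never converge on a shared product.

No product — the primers' 3' ends point away from each other.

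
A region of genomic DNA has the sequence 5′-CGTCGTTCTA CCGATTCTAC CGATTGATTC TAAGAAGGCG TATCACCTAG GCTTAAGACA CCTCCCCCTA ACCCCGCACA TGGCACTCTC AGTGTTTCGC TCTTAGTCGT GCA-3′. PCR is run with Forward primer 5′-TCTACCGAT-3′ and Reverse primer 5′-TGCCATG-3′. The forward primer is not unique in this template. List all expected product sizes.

The forward primer TCTACCGAT matches the top strand at positions 7–15, 16–24.
The reverse primer's reverse complement is CATGGCA, matching at positions 79–85.
Each forward site pairs with the reverse site to give a product ending at position 85: sizes 79, 70 bp.

79 bp, 70 bp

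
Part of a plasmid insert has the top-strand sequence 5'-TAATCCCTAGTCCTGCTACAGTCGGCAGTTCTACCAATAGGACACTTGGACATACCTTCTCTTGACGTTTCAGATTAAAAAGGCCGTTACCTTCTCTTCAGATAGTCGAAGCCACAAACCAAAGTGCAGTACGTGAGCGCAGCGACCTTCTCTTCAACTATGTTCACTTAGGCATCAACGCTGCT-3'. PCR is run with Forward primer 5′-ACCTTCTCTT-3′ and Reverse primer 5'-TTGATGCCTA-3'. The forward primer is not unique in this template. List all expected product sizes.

The forward primer ACCTTCTCTT matches the top strand at positions 54–63, 89–98, 145–154.
The reverse primer's reverse complement is TAGGCATCAA, matching at positions 169–178.
Each forward site pairs with the reverse site to give a product ending at position 178: sizes 125, 90, 34 bp.

125 bp, 90 bp, 34 bp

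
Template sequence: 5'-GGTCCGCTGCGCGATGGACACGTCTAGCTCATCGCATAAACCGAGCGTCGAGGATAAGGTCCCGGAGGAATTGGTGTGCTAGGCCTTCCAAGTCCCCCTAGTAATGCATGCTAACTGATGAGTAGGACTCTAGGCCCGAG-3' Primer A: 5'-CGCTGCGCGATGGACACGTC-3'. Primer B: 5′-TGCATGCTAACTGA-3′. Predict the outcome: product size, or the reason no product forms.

Primer A (CGCTGCGCGATGGACACGTC) matches the top strand at positions 5–24 (3' end points downstream).
Primer B (TGCATGCTAACTGA) also matches the top strand directly, at positions 105–118 — its reverse complement TCAGTTAGCATGCA is not present.
Both primers anneal to the bottom strand with 3' ends pointing the same way, so neither can prime synthesis back toward the other.

No product — both primers anneal to the same strand and extend in the same direction.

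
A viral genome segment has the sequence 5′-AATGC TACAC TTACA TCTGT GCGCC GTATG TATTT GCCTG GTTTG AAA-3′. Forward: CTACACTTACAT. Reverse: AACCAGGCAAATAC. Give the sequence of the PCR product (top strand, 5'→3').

Scanning the template, CTACACTTACAT occurs at positions 5–16; this primer anneals to the bottom strand there with its 3' end pointing downstream.
Reverse complement of the reverse primer: GTATTTGCCTGGTT. This occurs on the top strand at positions 30–43.
The product is the template from position 5 through 43 (39 bp).

5'-CTACACTTACATCTGTGCGCCGTATGTATTTGCCTGGTT-3'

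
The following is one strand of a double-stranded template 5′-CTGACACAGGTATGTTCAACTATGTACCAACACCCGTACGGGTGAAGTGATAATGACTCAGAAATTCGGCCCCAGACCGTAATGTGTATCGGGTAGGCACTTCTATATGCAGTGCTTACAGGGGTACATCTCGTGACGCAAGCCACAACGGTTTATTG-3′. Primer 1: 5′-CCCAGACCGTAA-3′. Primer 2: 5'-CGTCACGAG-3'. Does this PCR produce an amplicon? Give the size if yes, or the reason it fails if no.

Primer 1 (CCCAGACCGTAA) matches the top strand at positions 71–82; it acts as a forward primer.
Primer 2's reverse complement is CTCGTGACG, matching the top strand at positions 130–138; it acts as a reverse primer.
The 3' ends face each other across positions 71–138, giving a 68 bp product.

Yes — a 68 bp product.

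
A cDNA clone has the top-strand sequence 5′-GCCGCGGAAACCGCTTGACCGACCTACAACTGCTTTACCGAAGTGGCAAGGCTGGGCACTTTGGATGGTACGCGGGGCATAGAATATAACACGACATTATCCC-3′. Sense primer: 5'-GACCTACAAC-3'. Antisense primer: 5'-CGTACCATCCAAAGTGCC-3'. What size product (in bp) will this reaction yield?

52 bp

Forward primer GACCTACAAC is found on the top strand at positions 21–30.
Reverse complement of the reverse primer: GGCACTTTGGATGGTACG. This occurs on the top strand at positions 55–72.
Amplicon spans positions 21–72: 52 bp.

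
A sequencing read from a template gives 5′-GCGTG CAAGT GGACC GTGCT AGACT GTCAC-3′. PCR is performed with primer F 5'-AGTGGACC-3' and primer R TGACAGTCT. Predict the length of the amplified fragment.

Scanning the template, AGTGGACC occurs at positions 8–15; this primer anneals to the bottom strand there with its 3' end pointing downstream.
The reverse primer's reverse complement is AGACTGTCA, which matches the template at positions 21–29.
Product length = (reverse-primer end) − (forward-primer start) + 1 = 29 − 8 + 1 = 22 bp.

22 bp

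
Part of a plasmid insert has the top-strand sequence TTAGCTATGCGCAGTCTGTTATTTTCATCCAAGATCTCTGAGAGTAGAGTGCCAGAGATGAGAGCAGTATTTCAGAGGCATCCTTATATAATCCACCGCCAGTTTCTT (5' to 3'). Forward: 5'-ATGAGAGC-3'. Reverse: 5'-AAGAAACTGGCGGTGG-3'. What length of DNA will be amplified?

51 bp

Forward primer ATGAGAGC is found on the top strand at positions 58–65.
The reverse primer's reverse complement is CCACCGCCAGTTTCTT, which matches the template at positions 93–108.
Product length = (reverse-primer end) − (forward-primer start) + 1 = 108 − 58 + 1 = 51 bp.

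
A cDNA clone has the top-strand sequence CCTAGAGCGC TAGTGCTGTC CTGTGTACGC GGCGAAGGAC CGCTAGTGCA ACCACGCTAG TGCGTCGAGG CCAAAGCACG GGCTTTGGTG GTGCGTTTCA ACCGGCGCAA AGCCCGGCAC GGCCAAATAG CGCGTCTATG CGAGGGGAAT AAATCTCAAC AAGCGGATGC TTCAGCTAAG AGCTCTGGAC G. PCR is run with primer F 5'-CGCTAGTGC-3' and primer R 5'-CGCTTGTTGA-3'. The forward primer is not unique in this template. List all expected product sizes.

The forward primer CGCTAGTGC matches the top strand at positions 8–16, 41–49, 55–63.
The reverse primer's reverse complement is TCAACAAGCG, matching at positions 156–165.
Each forward site pairs with the reverse site to give a product ending at position 165: sizes 158, 125, 111 bp.

158 bp, 125 bp, 111 bp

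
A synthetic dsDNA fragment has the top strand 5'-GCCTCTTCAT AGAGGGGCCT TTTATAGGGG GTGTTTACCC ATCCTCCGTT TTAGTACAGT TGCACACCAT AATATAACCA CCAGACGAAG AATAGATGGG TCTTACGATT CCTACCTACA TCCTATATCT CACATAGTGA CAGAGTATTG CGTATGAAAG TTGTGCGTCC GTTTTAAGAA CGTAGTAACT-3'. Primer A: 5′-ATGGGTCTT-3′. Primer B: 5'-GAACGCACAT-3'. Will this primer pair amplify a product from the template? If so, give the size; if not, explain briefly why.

No product — primer B has no binding site in the template.

Primer B (GAACGCACAT) does not match the top strand, and its reverse complement ATGTGCGTTC does not match either.
With no annealing site for primer B, no amplification occurs.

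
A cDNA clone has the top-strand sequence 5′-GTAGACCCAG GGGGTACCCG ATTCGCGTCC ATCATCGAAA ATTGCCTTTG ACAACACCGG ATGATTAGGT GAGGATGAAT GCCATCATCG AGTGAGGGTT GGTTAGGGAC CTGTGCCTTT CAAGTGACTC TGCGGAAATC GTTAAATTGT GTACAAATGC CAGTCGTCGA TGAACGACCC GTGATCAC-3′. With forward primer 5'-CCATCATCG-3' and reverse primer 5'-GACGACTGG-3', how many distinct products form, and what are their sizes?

Two products: 140 bp, 87 bp

The forward primer CCATCATCG matches the top strand at positions 29–37, 82–90.
The reverse primer's reverse complement is CCAGTCGTC, matching at positions 160–168.
Each forward site pairs with the reverse site to give a product ending at position 168: sizes 140, 87 bp.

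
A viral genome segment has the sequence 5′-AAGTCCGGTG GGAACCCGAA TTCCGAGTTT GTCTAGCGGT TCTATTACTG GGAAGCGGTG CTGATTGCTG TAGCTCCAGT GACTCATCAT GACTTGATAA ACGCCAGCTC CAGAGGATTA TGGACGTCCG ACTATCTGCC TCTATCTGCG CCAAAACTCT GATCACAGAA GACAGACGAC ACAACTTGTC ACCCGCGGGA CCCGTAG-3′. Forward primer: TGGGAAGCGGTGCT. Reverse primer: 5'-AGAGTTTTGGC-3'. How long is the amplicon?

112 bp

Forward primer TGGGAAGCGGTGCT is found on the top strand at positions 49–62.
The reverse primer's reverse complement is GCCAAAACTCT, which matches the template at positions 150–160.
The product runs from position 49 to position 160, so its length is 160 − 49 + 1 = 112 bp.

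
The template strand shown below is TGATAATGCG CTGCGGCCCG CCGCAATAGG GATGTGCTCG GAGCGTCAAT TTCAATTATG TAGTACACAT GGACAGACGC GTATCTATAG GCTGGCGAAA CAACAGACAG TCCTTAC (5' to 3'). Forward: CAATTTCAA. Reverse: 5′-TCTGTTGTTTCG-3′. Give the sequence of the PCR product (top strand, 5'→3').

5'-CAATTTCAATTATGTAGTACACATGGACAGACGCGTATCTATAGGCTGGCGAAACAACAGA-3'

Scanning the template, CAATTTCAA occurs at positions 47–55; this primer anneals to the bottom strand there with its 3' end pointing downstream.
The reverse primer's reverse complement is CGAAACAACAGA, which matches the template at positions 96–107.
The product is the template from position 47 through 107 (61 bp).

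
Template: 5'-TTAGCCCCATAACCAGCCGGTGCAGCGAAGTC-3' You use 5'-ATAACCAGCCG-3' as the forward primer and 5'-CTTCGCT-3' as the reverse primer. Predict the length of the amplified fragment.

The forward primer matches the template at positions 9–19.
Reverse complement of the reverse primer: AGCGAAG. This occurs on the top strand at positions 24–30.
Amplicon spans positions 9–30: 22 bp.

22 bp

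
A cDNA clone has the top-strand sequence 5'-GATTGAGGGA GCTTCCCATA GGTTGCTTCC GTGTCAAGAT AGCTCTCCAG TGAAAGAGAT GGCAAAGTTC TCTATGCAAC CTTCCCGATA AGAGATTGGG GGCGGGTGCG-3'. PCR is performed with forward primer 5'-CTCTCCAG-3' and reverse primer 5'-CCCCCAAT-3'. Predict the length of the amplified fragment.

60 bp

The forward primer matches the template at positions 43–50.
Taking the reverse complement of CCCCCAAT gives ATTGGGGG, found at positions 95–102 on the template; the primer anneals here to the top strand with its 3' end pointing upstream.
The product runs from position 43 to position 102, so its length is 102 − 43 + 1 = 60 bp.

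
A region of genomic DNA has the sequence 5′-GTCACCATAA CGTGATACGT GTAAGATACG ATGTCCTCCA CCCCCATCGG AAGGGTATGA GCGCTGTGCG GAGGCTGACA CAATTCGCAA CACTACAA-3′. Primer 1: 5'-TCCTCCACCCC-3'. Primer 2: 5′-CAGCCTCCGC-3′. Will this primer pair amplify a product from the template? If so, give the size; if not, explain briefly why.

Yes — a 44 bp product.

Primer 1 (TCCTCCACCCC) matches the top strand at positions 34–44; it acts as a forward primer.
Primer 2's reverse complement is GCGGAGGCTG, matching the top strand at positions 68–77; it acts as a reverse primer.
The 3' ends face each other across positions 34–77, giving a 44 bp product.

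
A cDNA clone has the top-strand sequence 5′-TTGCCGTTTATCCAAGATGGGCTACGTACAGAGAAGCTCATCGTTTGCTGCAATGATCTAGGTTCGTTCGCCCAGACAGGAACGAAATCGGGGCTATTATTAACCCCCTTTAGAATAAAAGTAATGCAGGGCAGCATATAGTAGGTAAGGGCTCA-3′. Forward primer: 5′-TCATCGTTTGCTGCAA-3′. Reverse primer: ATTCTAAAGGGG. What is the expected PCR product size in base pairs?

79 bp

The forward primer matches the template at positions 38–53.
The reverse primer's reverse complement is CCCCTTTAGAAT, which matches the template at positions 105–116.
Amplicon spans positions 38–116: 79 bp.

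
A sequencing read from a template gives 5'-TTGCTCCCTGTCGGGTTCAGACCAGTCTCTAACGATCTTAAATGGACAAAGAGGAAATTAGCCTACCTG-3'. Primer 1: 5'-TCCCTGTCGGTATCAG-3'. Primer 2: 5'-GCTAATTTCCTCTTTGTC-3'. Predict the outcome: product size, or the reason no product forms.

No product — primer 1 has no binding site in the template.

Primer 1 (TCCCTGTCGGTATCAG) does not match the top strand, and its reverse complement CTGATACCGACAGGGA does not match either.
With no annealing site for primer 1, no amplification occurs.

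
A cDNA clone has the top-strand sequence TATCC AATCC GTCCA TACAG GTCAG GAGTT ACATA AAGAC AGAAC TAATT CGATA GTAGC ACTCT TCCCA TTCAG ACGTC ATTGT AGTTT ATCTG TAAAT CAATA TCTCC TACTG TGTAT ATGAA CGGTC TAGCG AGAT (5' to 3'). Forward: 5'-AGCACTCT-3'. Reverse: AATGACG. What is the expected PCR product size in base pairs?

26 bp

The forward primer matches the template at positions 58–65.
Reverse complement of the reverse primer: CGTCATT. This occurs on the top strand at positions 77–83.
The product runs from position 58 to position 83, so its length is 83 − 58 + 1 = 26 bp.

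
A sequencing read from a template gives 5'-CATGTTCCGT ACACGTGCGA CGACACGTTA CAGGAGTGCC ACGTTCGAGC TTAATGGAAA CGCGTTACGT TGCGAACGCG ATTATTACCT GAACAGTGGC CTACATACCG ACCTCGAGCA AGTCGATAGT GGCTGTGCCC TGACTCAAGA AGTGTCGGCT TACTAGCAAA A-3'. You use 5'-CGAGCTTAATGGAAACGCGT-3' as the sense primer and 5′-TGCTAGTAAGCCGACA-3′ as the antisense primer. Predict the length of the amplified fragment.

123 bp

The forward primer matches the template at positions 46–65.
Reverse complement of the reverse primer: TGTCGGCTTACTAGCA. This occurs on the top strand at positions 153–168.
The product runs from position 46 to position 168, so its length is 168 − 46 + 1 = 123 bp.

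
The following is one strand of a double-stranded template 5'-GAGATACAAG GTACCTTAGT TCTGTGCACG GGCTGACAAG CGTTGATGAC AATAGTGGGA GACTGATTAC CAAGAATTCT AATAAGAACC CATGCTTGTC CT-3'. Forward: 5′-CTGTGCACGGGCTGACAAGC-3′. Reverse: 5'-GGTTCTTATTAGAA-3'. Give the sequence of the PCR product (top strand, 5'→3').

5'-CTGTGCACGGGCTGACAAGCGTTGATGACAATAGTGGGAGACTGATTACCAAGAATTCTAATAAGAACC-3'

Forward primer CTGTGCACGGGCTGACAAGC is found on the top strand at positions 22–41.
Taking the reverse complement of GGTTCTTATTAGAA gives TTCTAATAAGAACC, found at positions 77–90 on the template; the primer anneals here to the top strand with its 3' end pointing upstream.
The product is the template from position 22 through 90 (69 bp).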